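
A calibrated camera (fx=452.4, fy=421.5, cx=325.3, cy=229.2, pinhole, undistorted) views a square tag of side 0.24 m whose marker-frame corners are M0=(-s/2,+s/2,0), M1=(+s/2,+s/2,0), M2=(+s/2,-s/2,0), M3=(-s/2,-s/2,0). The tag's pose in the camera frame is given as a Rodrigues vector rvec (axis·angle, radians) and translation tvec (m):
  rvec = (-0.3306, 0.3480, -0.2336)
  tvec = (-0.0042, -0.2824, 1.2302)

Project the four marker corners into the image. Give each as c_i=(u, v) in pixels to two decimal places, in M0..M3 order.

Intrinsics K: fx=452.4, fy=421.5, cx=325.3, cy=229.2
Marker side s = 0.24 m; corners in marker frame (Z=0):
  M0 = (-0.1200, +0.1200, 0)
  M1 = (+0.1200, +0.1200, 0)
  M2 = (+0.1200, -0.1200, 0)
  M3 = (-0.1200, -0.1200, 0)
rvec = (-0.3306, 0.3480, -0.2336), |rvec| = θ = 0.53383 rad = 30.586°
Rodrigues: sinθ=0.50883, 1−cosθ=0.13913; R = I + sinθ·[k]× + (1−cosθ)·[k]×²:
    [+0.91423 +0.16649 +0.36941]
    [-0.27883 +0.91999 +0.27543]
    [-0.29400 -0.35481 +0.88751]
t = (-0.0042, -0.2824, 1.2302) m
M0: Pc = R·M0+t = (-0.09393, -0.13854, +1.22290); u = 452.4·(-0.09393)/1.22290 + 325.3 = 290.5521, v = 421.5·(-0.13854)/1.22290 + 229.2 = 181.4490
M1: Pc = R·M1+t = (+0.12549, -0.20546, +1.15234); u = 452.4·(+0.12549)/1.15234 + 325.3 = 374.5649, v = 421.5·(-0.20546)/1.15234 + 229.2 = 154.0473
M2: Pc = R·M2+t = (+0.08553, -0.42626, +1.23750); u = 452.4·(+0.08553)/1.23750 + 325.3 = 356.5673, v = 421.5·(-0.42626)/1.23750 + 229.2 = 84.0132
M3: Pc = R·M3+t = (-0.13389, -0.35934, +1.30806); u = 452.4·(-0.13389)/1.30806 + 325.3 = 278.9945, v = 421.5·(-0.35934)/1.30806 + 229.2 = 113.4088

c0=(290.55, 181.45) c1=(374.56, 154.05) c2=(356.57, 84.01) c3=(278.99, 113.41)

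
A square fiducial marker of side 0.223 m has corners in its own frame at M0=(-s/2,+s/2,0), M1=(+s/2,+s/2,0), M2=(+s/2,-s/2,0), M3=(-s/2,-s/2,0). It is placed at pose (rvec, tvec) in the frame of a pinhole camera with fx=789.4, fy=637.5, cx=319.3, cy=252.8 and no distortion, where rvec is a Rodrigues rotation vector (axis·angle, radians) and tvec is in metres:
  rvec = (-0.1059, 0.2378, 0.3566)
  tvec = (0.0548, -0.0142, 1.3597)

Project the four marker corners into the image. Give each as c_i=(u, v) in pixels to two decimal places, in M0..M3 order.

Intrinsics K: fx=789.4, fy=637.5, cx=319.3, cy=252.8
Marker side s = 0.223 m; corners in marker frame (Z=0):
  M0 = (-0.1115, +0.1115, 0)
  M1 = (+0.1115, +0.1115, 0)
  M2 = (+0.1115, -0.1115, 0)
  M3 = (-0.1115, -0.1115, 0)
rvec = (-0.1059, 0.2378, 0.3566), |rvec| = θ = 0.44151 rad = 25.296°
Rodrigues: sinθ=0.42730, 1−cosθ=0.09589; R = I + sinθ·[k]× + (1−cosθ)·[k]×²:
    [+0.90963 -0.35752 +0.21157]
    [+0.33274 +0.93193 +0.14421]
    [-0.24873 -0.06078 +0.96666]
t = (0.0548, -0.0142, 1.3597) m
M0: Pc = R·M0+t = (-0.08649, +0.05261, +1.38066); u = 789.4·(-0.08649)/1.38066 + 319.3 = 269.8508, v = 637.5·(+0.05261)/1.38066 + 252.8 = 277.0918
M1: Pc = R·M1+t = (+0.11636, +0.12681, +1.32519); u = 789.4·(+0.11636)/1.32519 + 319.3 = 388.6145, v = 637.5·(+0.12681)/1.32519 + 252.8 = 313.8037
M2: Pc = R·M2+t = (+0.19609, -0.08101, +1.33874); u = 789.4·(+0.19609)/1.33874 + 319.3 = 434.9237, v = 637.5·(-0.08101)/1.33874 + 252.8 = 214.2239
M3: Pc = R·M3+t = (-0.00676, -0.15521, +1.39421); u = 789.4·(-0.00676)/1.39421 + 319.3 = 315.4723, v = 637.5·(-0.15521)/1.39421 + 252.8 = 181.8304

c0=(269.85, 277.09) c1=(388.61, 313.80) c2=(434.92, 214.22) c3=(315.47, 181.83)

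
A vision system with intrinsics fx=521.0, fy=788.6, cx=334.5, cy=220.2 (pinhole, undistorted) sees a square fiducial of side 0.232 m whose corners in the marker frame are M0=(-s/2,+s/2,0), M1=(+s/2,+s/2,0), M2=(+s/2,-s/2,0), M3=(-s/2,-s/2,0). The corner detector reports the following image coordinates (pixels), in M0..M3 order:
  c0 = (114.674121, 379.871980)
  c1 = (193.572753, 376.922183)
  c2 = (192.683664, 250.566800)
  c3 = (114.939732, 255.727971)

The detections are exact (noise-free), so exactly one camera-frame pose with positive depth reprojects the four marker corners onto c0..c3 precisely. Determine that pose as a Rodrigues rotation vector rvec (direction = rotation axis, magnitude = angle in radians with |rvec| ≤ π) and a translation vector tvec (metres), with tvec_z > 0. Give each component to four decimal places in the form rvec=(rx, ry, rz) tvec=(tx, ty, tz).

Intrinsics K: fx=521.0, fy=788.6, cx=334.5, cy=220.2
Marker side s = 0.232 m; corners in marker frame (Z=0):
  M0 = (-0.1160, +0.1160, 0)
  M1 = (+0.1160, +0.1160, 0)
  M2 = (+0.1160, -0.1160, 0)
  M3 = (-0.1160, -0.1160, 0)
Detected image corners:
  c0 = (114.674121, 379.871980) px
  c1 = (193.572753, 376.922183) px
  c2 = (192.683664, 250.566800) px
  c3 = (114.939732, 255.727971) px
Planar DLT: solve 8×8 A·h = b for H (H[2,2]=1):
  H  [+325.54094 -8.41528 +153.61142]
  H  [-42.19304 +519.85773 +315.33123]
  H  [-0.07815 -0.06324 +1.00000]
B = K⁻¹H; ‖b₁‖=0.680261, ‖b₂‖=0.680261; λ = 2/(‖b₁‖+‖b₂‖) = 1.470025, sign → tz>0 ⇒ λ=+1.470025
r₁ = λ·B[:,0] = (+0.99229,-0.04657,-0.11488); r₂ = λ·B[:,1] = (+0.03594,+0.99502,-0.09296)
r₃ = r₁×r₂ = (+0.11864,+0.08811,+0.98902); SVD([r₁ r₂ r₃]) → R = UVᵀ:
  R  [+0.99229 +0.03594 +0.11864]
  R  [-0.04657 +0.99502 +0.08811]
  R  [-0.11488 -0.09296 +0.98902]
t = (-0.51039, +0.17733, +1.47002) m
tr R = 2.976328; θ = arccos((tr R − 1)/2) = 0.154010 rad = 8.824°
axis k = ((R−Rᵀ)₃₂, (R−Rᵀ)₁₃, (R−Rᵀ)₂₁) / (2 sinθ) = (-0.590194, +0.761144, -0.268943)
rvec = θ·k = (-0.090896, +0.117224, -0.041420)

rvec=(-0.0909, 0.1172, -0.0414) tvec=(-0.5104, 0.1773, 1.4700)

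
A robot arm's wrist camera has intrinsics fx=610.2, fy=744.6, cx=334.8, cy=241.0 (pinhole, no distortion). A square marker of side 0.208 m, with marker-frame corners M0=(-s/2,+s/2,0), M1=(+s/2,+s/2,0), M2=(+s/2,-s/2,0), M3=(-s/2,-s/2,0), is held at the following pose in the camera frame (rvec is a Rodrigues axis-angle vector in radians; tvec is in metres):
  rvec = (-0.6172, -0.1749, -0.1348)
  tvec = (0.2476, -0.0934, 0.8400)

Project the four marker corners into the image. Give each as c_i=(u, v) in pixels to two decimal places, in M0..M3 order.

c0=(466.80, 239.24) c1=(614.29, 225.19) c2=(554.24, 91.20) c3=(423.54, 96.94)

Intrinsics K: fx=610.2, fy=744.6, cx=334.8, cy=241.0
Marker side s = 0.208 m; corners in marker frame (Z=0):
  M0 = (-0.1040, +0.1040, 0)
  M1 = (+0.1040, +0.1040, 0)
  M2 = (+0.1040, -0.1040, 0)
  M3 = (-0.1040, -0.1040, 0)
rvec = (-0.6172, -0.1749, -0.1348), |rvec| = θ = 0.65551 rad = 37.558°
Rodrigues: sinθ=0.60957, 1−cosθ=0.20726; R = I + sinθ·[k]× + (1−cosθ)·[k]×²:
    [+0.97648 +0.17742 -0.12251]
    [-0.07328 +0.80749 +0.58531]
    [+0.20277 -0.56257 +0.80150]
t = (0.2476, -0.0934, 0.8400) m
M0: Pc = R·M0+t = (+0.16450, -0.00180, +0.76040); u = 610.2·(+0.16450)/0.76040 + 334.8 = 466.8041, v = 744.6·(-0.00180)/0.76040 + 241.0 = 239.2378
M1: Pc = R·M1+t = (+0.36761, -0.01704, +0.80258); u = 610.2·(+0.36761)/0.80258 + 334.8 = 614.2894, v = 744.6·(-0.01704)/0.80258 + 241.0 = 225.1888
M2: Pc = R·M2+t = (+0.33070, -0.18500, +0.91960); u = 610.2·(+0.33070)/0.91960 + 334.8 = 554.2384, v = 744.6·(-0.18500)/0.91960 + 241.0 = 91.2044
M3: Pc = R·M3+t = (+0.12759, -0.16976, +0.87742); u = 610.2·(+0.12759)/0.87742 + 334.8 = 423.5354, v = 744.6·(-0.16976)/0.87742 + 241.0 = 96.9393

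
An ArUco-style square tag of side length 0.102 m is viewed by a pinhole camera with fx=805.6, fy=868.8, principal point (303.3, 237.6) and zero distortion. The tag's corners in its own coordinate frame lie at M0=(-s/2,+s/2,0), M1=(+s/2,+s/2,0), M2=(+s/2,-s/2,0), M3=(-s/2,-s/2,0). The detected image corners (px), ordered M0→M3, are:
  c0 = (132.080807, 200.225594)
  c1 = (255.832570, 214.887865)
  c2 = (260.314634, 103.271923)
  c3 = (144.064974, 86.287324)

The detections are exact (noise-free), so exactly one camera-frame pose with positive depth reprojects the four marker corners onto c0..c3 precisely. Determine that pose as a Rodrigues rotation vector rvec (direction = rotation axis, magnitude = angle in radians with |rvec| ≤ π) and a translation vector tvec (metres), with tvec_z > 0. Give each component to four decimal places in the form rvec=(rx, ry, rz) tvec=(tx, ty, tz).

rvec=(-0.4158, -0.2161, 0.0615) tvec=(-0.0887, -0.0695, 0.6859)

Intrinsics K: fx=805.6, fy=868.8, cx=303.3, cy=237.6
Marker side s = 0.102 m; corners in marker frame (Z=0):
  M0 = (-0.0510, +0.0510, 0)
  M1 = (+0.0510, +0.0510, 0)
  M2 = (+0.0510, -0.0510, 0)
  M3 = (-0.0510, -0.0510, 0)
Detected image corners:
  c0 = (132.080807, 200.225594) px
  c1 = (255.832570, 214.887865) px
  c2 = (260.314634, 103.271923) px
  c3 = (144.064974, 86.287324) px
Planar DLT: solve 8×8 A·h = b for H (H[2,2]=1):
  H  [+1231.84245 -197.70889 +199.07034]
  H  [+198.57963 +1015.79665 +149.57686]
  H  [+0.28514 -0.59335 +1.00000]
B = K⁻¹H; ‖b₁‖=1.457858, ‖b₂‖=1.457858; λ = 2/(‖b₁‖+‖b₂‖) = 0.685938, sign → tz>0 ⇒ λ=+0.685938
r₁ = λ·B[:,0] = (+0.97523,+0.10329,+0.19559); r₂ = λ·B[:,1] = (-0.01511,+0.91330,-0.40700)
r₃ = r₁×r₂ = (-0.22067,+0.39397,+0.89224); SVD([r₁ r₂ r₃]) → R = UVᵀ:
  R  [+0.97523 -0.01511 -0.22067]
  R  [+0.10329 +0.91330 +0.39397]
  R  [+0.19559 -0.40700 +0.89224]
t = (-0.08875, -0.06950, +0.68594) m
tr R = 2.780776; θ = arccos((tr R − 1)/2) = 0.472599 rad = 27.078°
axis k = ((R−Rᵀ)₃₂, (R−Rᵀ)₁₃, (R−Rᵀ)₂₁) / (2 sinθ) = (-0.879793, -0.457220, +0.130057)
rvec = θ·k = (-0.415789, -0.216082, +0.061465)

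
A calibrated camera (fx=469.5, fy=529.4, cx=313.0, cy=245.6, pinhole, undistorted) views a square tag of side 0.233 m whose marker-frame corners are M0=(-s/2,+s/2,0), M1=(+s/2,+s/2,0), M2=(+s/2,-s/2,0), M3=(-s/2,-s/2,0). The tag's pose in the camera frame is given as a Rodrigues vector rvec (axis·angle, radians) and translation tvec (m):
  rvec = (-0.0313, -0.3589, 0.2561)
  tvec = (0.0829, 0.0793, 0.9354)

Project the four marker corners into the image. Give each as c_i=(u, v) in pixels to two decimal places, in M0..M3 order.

c0=(286.16, 342.61) c1=(390.73, 366.91) c2=(416.27, 243.52) c3=(316.00, 208.77)

Intrinsics K: fx=469.5, fy=529.4, cx=313.0, cy=245.6
Marker side s = 0.233 m; corners in marker frame (Z=0):
  M0 = (-0.1165, +0.1165, 0)
  M1 = (+0.1165, +0.1165, 0)
  M2 = (+0.1165, -0.1165, 0)
  M3 = (-0.1165, -0.1165, 0)
rvec = (-0.0313, -0.3589, 0.2561), |rvec| = θ = 0.44201 rad = 25.326°
Rodrigues: sinθ=0.42776, 1−cosθ=0.09611; R = I + sinθ·[k]× + (1−cosθ)·[k]×²:
    [+0.90437 -0.24232 -0.35127]
    [+0.25337 +0.96725 -0.01492]
    [+0.34338 -0.07550 +0.93616]
t = (0.0829, 0.0793, 0.9354) m
M0: Pc = R·M0+t = (-0.05069, +0.16247, +0.88660); u = 469.5·(-0.05069)/0.88660 + 313.0 = 286.1574, v = 529.4·(+0.16247)/0.88660 + 245.6 = 342.6117
M1: Pc = R·M1+t = (+0.16003, +0.22150, +0.96661); u = 469.5·(+0.16003)/0.96661 + 313.0 = 390.7295, v = 529.4·(+0.22150)/0.96661 + 245.6 = 366.9144
M2: Pc = R·M2+t = (+0.21649, -0.00387, +0.98420); u = 469.5·(+0.21649)/0.98420 + 313.0 = 416.2734, v = 529.4·(-0.00387)/0.98420 + 245.6 = 243.5195
M3: Pc = R·M3+t = (+0.00577, -0.06290, +0.90419); u = 469.5·(+0.00577)/0.90419 + 313.0 = 315.9962, v = 529.4·(-0.06290)/0.90419 + 245.6 = 208.7709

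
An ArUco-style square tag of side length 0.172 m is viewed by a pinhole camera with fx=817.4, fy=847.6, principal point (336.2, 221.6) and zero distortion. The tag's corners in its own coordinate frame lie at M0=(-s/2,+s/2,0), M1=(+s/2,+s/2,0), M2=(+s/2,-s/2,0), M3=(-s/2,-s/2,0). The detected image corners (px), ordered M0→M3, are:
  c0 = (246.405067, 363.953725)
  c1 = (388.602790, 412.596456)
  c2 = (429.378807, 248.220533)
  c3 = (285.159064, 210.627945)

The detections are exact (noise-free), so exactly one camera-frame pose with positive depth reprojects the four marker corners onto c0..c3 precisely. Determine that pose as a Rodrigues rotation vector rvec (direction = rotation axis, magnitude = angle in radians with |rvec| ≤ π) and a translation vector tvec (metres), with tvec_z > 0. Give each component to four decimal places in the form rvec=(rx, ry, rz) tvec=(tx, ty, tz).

Intrinsics K: fx=817.4, fy=847.6, cx=336.2, cy=221.6
Marker side s = 0.172 m; corners in marker frame (Z=0):
  M0 = (-0.0860, +0.0860, 0)
  M1 = (+0.0860, +0.0860, 0)
  M2 = (+0.0860, -0.0860, 0)
  M3 = (-0.0860, -0.0860, 0)
Detected image corners:
  c0 = (246.405067, 363.953725) px
  c1 = (388.602790, 412.596456) px
  c2 = (429.378807, 248.220533) px
  c3 = (285.159064, 210.627945) px
Planar DLT: solve 8×8 A·h = b for H (H[2,2]=1):
  H  [+698.74463 -240.46970 +334.99092]
  H  [+128.05166 +913.77857 +307.92206]
  H  [-0.39681 -0.02809 +1.00000]
B = K⁻¹H; ‖b₁‖=1.121968, ‖b₂‖=1.121968; λ = 2/(‖b₁‖+‖b₂‖) = 0.891291, sign → tz>0 ⇒ λ=+0.891291
r₁ = λ·B[:,0] = (+0.90738,+0.22712,-0.35367); r₂ = λ·B[:,1] = (-0.25191,+0.96743,-0.02504)
r₃ = r₁×r₂ = (+0.33647,+0.11181,+0.93503); SVD([r₁ r₂ r₃]) → R = UVᵀ:
  R  [+0.90738 -0.25191 +0.33647]
  R  [+0.22712 +0.96743 +0.11181]
  R  [-0.35367 -0.02504 +0.93503]
t = (-0.00132, +0.09077, +0.89129) m
tr R = 2.809837; θ = arccos((tr R − 1)/2) = 0.439608 rad = 25.188°
axis k = ((R−Rᵀ)₃₂, (R−Rᵀ)₁₃, (R−Rᵀ)₂₁) / (2 sinθ) = (-0.160783, +0.810814, +0.562787)
rvec = θ·k = (-0.070681, +0.356440, +0.247405)

rvec=(-0.0707, 0.3564, 0.2474) tvec=(-0.0013, 0.0908, 0.8913)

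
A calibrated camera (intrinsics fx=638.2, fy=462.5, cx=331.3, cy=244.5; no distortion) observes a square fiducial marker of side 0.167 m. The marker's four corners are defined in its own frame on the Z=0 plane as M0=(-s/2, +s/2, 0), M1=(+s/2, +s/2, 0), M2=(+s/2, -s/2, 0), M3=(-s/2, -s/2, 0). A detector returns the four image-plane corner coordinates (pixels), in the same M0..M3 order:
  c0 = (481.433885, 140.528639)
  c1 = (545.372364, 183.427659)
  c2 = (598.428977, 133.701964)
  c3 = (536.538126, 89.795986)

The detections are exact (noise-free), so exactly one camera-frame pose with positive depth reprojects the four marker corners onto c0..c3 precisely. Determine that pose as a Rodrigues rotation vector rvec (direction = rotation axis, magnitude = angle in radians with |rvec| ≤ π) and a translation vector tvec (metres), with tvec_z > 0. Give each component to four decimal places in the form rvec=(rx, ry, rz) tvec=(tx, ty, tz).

Intrinsics K: fx=638.2, fy=462.5, cx=331.3, cy=244.5
Marker side s = 0.167 m; corners in marker frame (Z=0):
  M0 = (-0.0835, +0.0835, 0)
  M1 = (+0.0835, +0.0835, 0)
  M2 = (+0.0835, -0.0835, 0)
  M3 = (-0.0835, -0.0835, 0)
Detected image corners:
  c0 = (481.433885, 140.528639) px
  c1 = (545.372364, 183.427659) px
  c2 = (598.428977, 133.701964) px
  c3 = (536.538126, 89.795986) px
Planar DLT: solve 8×8 A·h = b for H (H[2,2]=1):
  H  [+466.15622 -352.18691 +540.99688]
  H  [+282.56070 +293.53042 +137.05313]
  H  [+0.16551 -0.05262 +1.00000]
B = K⁻¹H; ‖b₁‖=0.846626, ‖b₂‖=0.846626; λ = 2/(‖b₁‖+‖b₂‖) = 1.181160, sign → tz>0 ⇒ λ=+1.181160
r₁ = λ·B[:,0] = (+0.76126,+0.61827,+0.19549); r₂ = λ·B[:,1] = (-0.61955,+0.78249,-0.06215)
r₃ = r₁×r₂ = (-0.19140,-0.07381,+0.97873); SVD([r₁ r₂ r₃]) → R = UVᵀ:
  R  [+0.76126 -0.61955 -0.19140]
  R  [+0.61827 +0.78249 -0.07381]
  R  [+0.19549 -0.06215 +0.97873]
t = (+0.38810, -0.27440, +1.18116) m
tr R = 2.522487; θ = arccos((tr R − 1)/2) = 0.705568 rad = 40.426°
axis k = ((R−Rᵀ)₃₂, (R−Rᵀ)₁₃, (R−Rᵀ)₂₁) / (2 sinθ) = (+0.008988, -0.298312, +0.954426)
rvec = θ·k = (+0.006342, -0.210479, +0.673412)

rvec=(0.0063, -0.2105, 0.6734) tvec=(0.3881, -0.2744, 1.1812)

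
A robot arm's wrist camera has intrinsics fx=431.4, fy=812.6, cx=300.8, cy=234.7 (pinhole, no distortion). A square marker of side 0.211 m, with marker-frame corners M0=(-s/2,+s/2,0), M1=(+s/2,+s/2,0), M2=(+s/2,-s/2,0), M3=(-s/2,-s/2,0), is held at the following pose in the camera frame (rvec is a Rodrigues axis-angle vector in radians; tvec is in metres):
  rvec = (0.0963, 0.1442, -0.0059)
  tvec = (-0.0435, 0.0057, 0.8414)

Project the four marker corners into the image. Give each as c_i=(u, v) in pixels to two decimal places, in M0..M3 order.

c0=(227.85, 338.40) c1=(332.91, 342.38) c2=(332.28, 135.93) c3=(224.74, 139.26)

Intrinsics K: fx=431.4, fy=812.6, cx=300.8, cy=234.7
Marker side s = 0.211 m; corners in marker frame (Z=0):
  M0 = (-0.1055, +0.1055, 0)
  M1 = (+0.1055, +0.1055, 0)
  M2 = (+0.1055, -0.1055, 0)
  M3 = (-0.1055, -0.1055, 0)
rvec = (0.0963, 0.1442, -0.0059), |rvec| = θ = 0.17350 rad = 9.941°
Rodrigues: sinθ=0.17263, 1−cosθ=0.01501; R = I + sinθ·[k]× + (1−cosθ)·[k]×²:
    [+0.98961 +0.01280 +0.14319]
    [+0.00106 +0.99536 -0.09624]
    [-0.14376 +0.09539 +0.98500]
t = (-0.0435, 0.0057, 0.8414) m
M0: Pc = R·M0+t = (-0.14655, +0.11060, +0.86663); u = 431.4·(-0.14655)/0.86663 + 300.8 = 227.8469, v = 812.6·(+0.11060)/0.86663 + 234.7 = 338.4035
M1: Pc = R·M1+t = (+0.06225, +0.11082, +0.83630); u = 431.4·(+0.06225)/0.83630 + 300.8 = 332.9135, v = 812.6·(+0.11082)/0.83630 + 234.7 = 342.3813
M2: Pc = R·M2+t = (+0.05955, -0.09920, +0.81617); u = 431.4·(+0.05955)/0.81617 + 300.8 = 332.2783, v = 812.6·(-0.09920)/0.81617 + 234.7 = 135.9349
M3: Pc = R·M3+t = (-0.14925, -0.09942, +0.84650); u = 431.4·(-0.14925)/0.84650 + 300.8 = 224.7362, v = 812.6·(-0.09942)/0.84650 + 234.7 = 139.2603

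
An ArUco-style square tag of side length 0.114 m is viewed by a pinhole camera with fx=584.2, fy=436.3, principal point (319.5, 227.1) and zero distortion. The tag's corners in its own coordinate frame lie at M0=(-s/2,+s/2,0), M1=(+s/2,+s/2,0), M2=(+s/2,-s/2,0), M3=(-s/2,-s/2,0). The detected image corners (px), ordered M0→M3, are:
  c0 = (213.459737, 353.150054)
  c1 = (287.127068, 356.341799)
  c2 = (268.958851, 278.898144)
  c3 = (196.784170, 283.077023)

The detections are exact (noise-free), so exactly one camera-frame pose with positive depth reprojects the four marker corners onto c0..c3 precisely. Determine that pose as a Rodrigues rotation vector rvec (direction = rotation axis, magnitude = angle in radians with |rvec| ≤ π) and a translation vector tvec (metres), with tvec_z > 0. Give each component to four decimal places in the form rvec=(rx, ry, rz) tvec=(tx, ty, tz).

rvec=(0.0722, 0.6171, -0.1597) tvec=(-0.0905, 0.1381, 0.6632)

Intrinsics K: fx=584.2, fy=436.3, cx=319.5, cy=227.1
Marker side s = 0.114 m; corners in marker frame (Z=0):
  M0 = (-0.0570, +0.0570, 0)
  M1 = (+0.0570, +0.0570, 0)
  M2 = (+0.0570, -0.0570, 0)
  M3 = (-0.0570, -0.0570, 0)
Detected image corners:
  c0 = (213.459737, 353.150054) px
  c1 = (287.127068, 356.341799) px
  c2 = (268.958851, 278.898144) px
  c3 = (196.784170, 283.077023) px
Planar DLT: solve 8×8 A·h = b for H (H[2,2]=1):
  H  [+427.95255 +159.70112 +239.77594]
  H  [-282.84467 +654.86765 +317.94177]
  H  [-0.87637 +0.02982 +1.00000]
B = K⁻¹H; ‖b₁‖=1.507807, ‖b₂‖=1.507807; λ = 2/(‖b₁‖+‖b₂‖) = 0.663215, sign → tz>0 ⇒ λ=+0.663215
r₁ = λ·B[:,0] = (+0.80371,-0.12741,-0.58122); r₂ = λ·B[:,1] = (+0.17048,+0.98516,+0.01978)
r₃ = r₁×r₂ = (+0.57008,-0.11499,+0.81350); SVD([r₁ r₂ r₃]) → R = UVᵀ:
  R  [+0.80371 +0.17048 +0.57008]
  R  [-0.12741 +0.98516 -0.11499]
  R  [-0.58122 +0.01978 +0.81350]
t = (-0.09051, +0.13809, +0.66321) m
tr R = 2.602372; θ = arccos((tr R − 1)/2) = 0.641522 rad = 36.757°
axis k = ((R−Rᵀ)₃₂, (R−Rᵀ)₁₃, (R−Rᵀ)₂₁) / (2 sinθ) = (+0.112601, +0.961960, -0.248906)
rvec = θ·k = (+0.072236, +0.617118, -0.159679)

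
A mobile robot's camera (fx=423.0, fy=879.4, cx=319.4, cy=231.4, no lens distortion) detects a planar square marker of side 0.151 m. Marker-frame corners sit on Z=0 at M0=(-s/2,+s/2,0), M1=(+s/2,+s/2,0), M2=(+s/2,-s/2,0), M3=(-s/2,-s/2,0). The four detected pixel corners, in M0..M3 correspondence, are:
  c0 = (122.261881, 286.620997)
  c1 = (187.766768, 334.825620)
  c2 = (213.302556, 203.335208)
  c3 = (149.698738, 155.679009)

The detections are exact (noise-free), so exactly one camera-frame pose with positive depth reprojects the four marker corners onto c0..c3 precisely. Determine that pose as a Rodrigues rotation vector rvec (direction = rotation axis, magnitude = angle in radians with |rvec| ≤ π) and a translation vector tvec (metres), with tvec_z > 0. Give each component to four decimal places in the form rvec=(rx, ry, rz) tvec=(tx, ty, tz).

Intrinsics K: fx=423.0, fy=879.4, cx=319.4, cy=231.4
Marker side s = 0.151 m; corners in marker frame (Z=0):
  M0 = (-0.0755, +0.0755, 0)
  M1 = (+0.0755, +0.0755, 0)
  M2 = (+0.0755, -0.0755, 0)
  M3 = (-0.0755, -0.0755, 0)
Detected image corners:
  c0 = (122.261881, 286.620997) px
  c1 = (187.766768, 334.825620) px
  c2 = (213.302556, 203.335208) px
  c3 = (149.698738, 155.679009) px
Planar DLT: solve 8×8 A·h = b for H (H[2,2]=1):
  H  [+433.80099 -205.58768 +168.52926]
  H  [+326.68093 +824.99233 +244.29469]
  H  [+0.03788 -0.17948 +1.00000]
B = K⁻¹H; ‖b₁‖=1.061130, ‖b₂‖=1.061130; λ = 2/(‖b₁‖+‖b₂‖) = 0.942392, sign → tz>0 ⇒ λ=+0.942392
r₁ = λ·B[:,0] = (+0.93950,+0.34069,+0.03570); r₂ = λ·B[:,1] = (-0.33031,+0.92859,-0.16914)
r₃ = r₁×r₂ = (-0.09078,+0.14712,+0.98494); SVD([r₁ r₂ r₃]) → R = UVᵀ:
  R  [+0.93950 -0.33031 -0.09078]
  R  [+0.34069 +0.92859 +0.14712]
  R  [+0.03570 -0.16914 +0.98494]
t = (-0.33612, +0.01382, +0.94239) m
tr R = 2.853038; θ = arccos((tr R − 1)/2) = 0.385744 rad = 22.101°
axis k = ((R−Rᵀ)₃₂, (R−Rᵀ)₁₃, (R−Rᵀ)₂₁) / (2 sinθ) = (-0.420286, -0.168076, +0.891690)
rvec = θ·k = (-0.162123, -0.064834, +0.343964)

rvec=(-0.1621, -0.0648, 0.3440) tvec=(-0.3361, 0.0138, 0.9424)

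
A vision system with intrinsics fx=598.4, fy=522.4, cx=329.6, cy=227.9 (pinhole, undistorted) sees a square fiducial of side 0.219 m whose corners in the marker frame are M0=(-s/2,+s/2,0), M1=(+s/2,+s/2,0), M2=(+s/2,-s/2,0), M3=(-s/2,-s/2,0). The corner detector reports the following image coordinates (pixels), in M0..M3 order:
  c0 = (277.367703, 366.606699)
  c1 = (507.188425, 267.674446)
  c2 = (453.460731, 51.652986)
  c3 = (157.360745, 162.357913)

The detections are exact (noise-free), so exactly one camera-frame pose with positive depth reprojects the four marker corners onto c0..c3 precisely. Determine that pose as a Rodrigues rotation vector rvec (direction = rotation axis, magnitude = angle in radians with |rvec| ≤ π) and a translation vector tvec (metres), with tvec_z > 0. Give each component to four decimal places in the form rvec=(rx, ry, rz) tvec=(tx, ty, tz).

rvec=(0.4705, -0.2288, -0.3919) tvec=(0.0214, -0.0045, 0.4535)

Intrinsics K: fx=598.4, fy=522.4, cx=329.6, cy=227.9
Marker side s = 0.219 m; corners in marker frame (Z=0):
  M0 = (-0.1095, +0.1095, 0)
  M1 = (+0.1095, +0.1095, 0)
  M2 = (+0.1095, -0.1095, 0)
  M3 = (-0.1095, -0.1095, 0)
Detected image corners:
  c0 = (277.367703, 366.606699) px
  c1 = (507.188425, 267.674446) px
  c2 = (453.460731, 51.652986) px
  c3 = (157.360745, 162.357913) px
Planar DLT: solve 8×8 A·h = b for H (H[2,2]=1):
  H  [+1278.47886 +762.12822 +357.82282]
  H  [-417.55328 +1185.26035 +222.70754]
  H  [+0.27325 +1.06065 +1.00000]
B = K⁻¹H; ‖b₁‖=2.205101, ‖b₂‖=2.205101; λ = 2/(‖b₁‖+‖b₂‖) = 0.453494, sign → tz>0 ⇒ λ=+0.453494
r₁ = λ·B[:,0] = (+0.90063,-0.41654,+0.12392); r₂ = λ·B[:,1] = (+0.31264,+0.81908,+0.48100)
r₃ = r₁×r₂ = (-0.30185,-0.39446,+0.86792); SVD([r₁ r₂ r₃]) → R = UVᵀ:
  R  [+0.90063 +0.31264 -0.30185]
  R  [-0.41654 +0.81908 -0.39446]
  R  [+0.12392 +0.48100 +0.86792]
t = (+0.02139, -0.00451, +0.45349) m
tr R = 2.587638; θ = arccos((tr R − 1)/2) = 0.653733 rad = 37.456°
axis k = ((R−Rᵀ)₃₂, (R−Rᵀ)₁₃, (R−Rᵀ)₂₁) / (2 sinθ) = (+0.719768, -0.350049, -0.599499)
rvec = θ·k = (+0.470536, -0.228839, -0.391913)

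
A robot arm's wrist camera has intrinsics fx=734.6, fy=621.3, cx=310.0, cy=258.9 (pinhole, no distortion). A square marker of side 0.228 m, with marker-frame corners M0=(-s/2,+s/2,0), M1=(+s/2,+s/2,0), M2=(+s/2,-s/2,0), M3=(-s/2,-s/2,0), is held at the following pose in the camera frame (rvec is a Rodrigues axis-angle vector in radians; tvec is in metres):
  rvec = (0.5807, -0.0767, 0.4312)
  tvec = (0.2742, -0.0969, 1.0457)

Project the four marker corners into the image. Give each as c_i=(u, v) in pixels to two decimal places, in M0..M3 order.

c0=(393.65, 227.95) c1=(525.52, 276.05) c2=(619.61, 172.75) c3=(475.91, 114.17)

Intrinsics K: fx=734.6, fy=621.3, cx=310.0, cy=258.9
Marker side s = 0.228 m; corners in marker frame (Z=0):
  M0 = (-0.1140, +0.1140, 0)
  M1 = (+0.1140, +0.1140, 0)
  M2 = (+0.1140, -0.1140, 0)
  M3 = (-0.1140, -0.1140, 0)
rvec = (0.5807, -0.0767, 0.4312), |rvec| = θ = 0.72734 rad = 41.674°
Rodrigues: sinθ=0.66489, 1−cosθ=0.25306; R = I + sinθ·[k]× + (1−cosθ)·[k]×²:
    [+0.90825 -0.41548 +0.04966]
    [+0.37287 +0.74976 -0.54666]
    [+0.18989 +0.51502 +0.83588]
t = (0.2742, -0.0969, 1.0457) m
M0: Pc = R·M0+t = (+0.12330, -0.05393, +1.08276); u = 734.6·(+0.12330)/1.08276 + 310.0 = 393.6496, v = 621.3·(-0.05393)/1.08276 + 258.9 = 227.9518
M1: Pc = R·M1+t = (+0.33038, +0.03108, +1.12606); u = 734.6·(+0.33038)/1.12606 + 310.0 = 525.5249, v = 621.3·(+0.03108)/1.12606 + 258.9 = 276.0479
M2: Pc = R·M2+t = (+0.42510, -0.13987, +1.00864); u = 734.6·(+0.42510)/1.00864 + 310.0 = 619.6082, v = 621.3·(-0.13987)/1.00864 + 258.9 = 172.7457
M3: Pc = R·M3+t = (+0.21802, -0.22488, +0.96534); u = 734.6·(+0.21802)/0.96534 + 310.0 = 475.9112, v = 621.3·(-0.22488)/0.96534 + 258.9 = 114.1661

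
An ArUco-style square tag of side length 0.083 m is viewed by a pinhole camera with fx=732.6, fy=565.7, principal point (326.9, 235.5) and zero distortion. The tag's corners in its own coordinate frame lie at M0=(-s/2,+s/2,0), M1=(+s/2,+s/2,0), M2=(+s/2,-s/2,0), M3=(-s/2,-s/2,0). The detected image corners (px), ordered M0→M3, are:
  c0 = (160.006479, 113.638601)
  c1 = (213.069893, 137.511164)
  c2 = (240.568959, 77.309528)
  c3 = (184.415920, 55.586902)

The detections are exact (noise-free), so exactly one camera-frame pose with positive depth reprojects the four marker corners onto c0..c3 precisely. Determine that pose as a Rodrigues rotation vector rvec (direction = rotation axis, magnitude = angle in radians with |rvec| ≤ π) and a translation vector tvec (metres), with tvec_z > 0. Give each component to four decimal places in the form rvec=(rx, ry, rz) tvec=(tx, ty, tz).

rvec=(0.1994, 0.5404, 0.4678) tvec=(-0.1323, -0.1860, 0.7556)

Intrinsics K: fx=732.6, fy=565.7, cx=326.9, cy=235.5
Marker side s = 0.083 m; corners in marker frame (Z=0):
  M0 = (-0.0415, +0.0415, 0)
  M1 = (+0.0415, +0.0415, 0)
  M2 = (+0.0415, -0.0415, 0)
  M3 = (-0.0415, -0.0415, 0)
Detected image corners:
  c0 = (160.006479, 113.638601) px
  c1 = (213.069893, 137.511164) px
  c2 = (240.568959, 77.309528) px
  c3 = (184.415920, 55.586902) px
Planar DLT: solve 8×8 A·h = b for H (H[2,2]=1):
  H  [+539.43513 -232.41381 +198.62860]
  H  [+218.01082 +750.46744 +96.22223]
  H  [-0.59237 +0.40012 +1.00000]
B = K⁻¹H; ‖b₁‖=1.323485, ‖b₂‖=1.323485; λ = 2/(‖b₁‖+‖b₂‖) = 0.755581, sign → tz>0 ⇒ λ=+0.755581
r₁ = λ·B[:,0] = (+0.75608,+0.47751,-0.44758); r₂ = λ·B[:,1] = (-0.37461,+0.87651,+0.30232)
r₃ = r₁×r₂ = (+0.53667,-0.06091,+0.84159); SVD([r₁ r₂ r₃]) → R = UVᵀ:
  R  [+0.75608 -0.37461 +0.53667]
  R  [+0.47751 +0.87651 -0.06091]
  R  [-0.44758 +0.30232 +0.84159]
t = (-0.13230, -0.18603, +0.75558) m
tr R = 2.474174; θ = arccos((tr R − 1)/2) = 0.742047 rad = 42.516°
axis k = ((R−Rᵀ)₃₂, (R−Rᵀ)₁₃, (R−Rᵀ)₂₁) / (2 sinθ) = (+0.268747, +0.728217, +0.630456)
rvec = θ·k = (+0.199423, +0.540371, +0.467828)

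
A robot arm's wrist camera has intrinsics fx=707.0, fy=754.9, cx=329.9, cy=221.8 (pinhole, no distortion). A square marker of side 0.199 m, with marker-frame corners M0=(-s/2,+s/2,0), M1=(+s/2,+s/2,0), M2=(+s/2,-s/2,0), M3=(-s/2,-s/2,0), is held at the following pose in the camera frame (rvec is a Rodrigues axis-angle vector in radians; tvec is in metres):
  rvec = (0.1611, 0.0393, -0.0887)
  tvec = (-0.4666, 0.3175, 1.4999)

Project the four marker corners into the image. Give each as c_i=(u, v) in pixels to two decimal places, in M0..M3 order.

Intrinsics K: fx=707.0, fy=754.9, cx=329.9, cy=221.8
Marker side s = 0.199 m; corners in marker frame (Z=0):
  M0 = (-0.0995, +0.0995, 0)
  M1 = (+0.0995, +0.0995, 0)
  M2 = (+0.0995, -0.0995, 0)
  M3 = (-0.0995, -0.0995, 0)
rvec = (0.1611, 0.0393, -0.0887), |rvec| = θ = 0.18806 rad = 10.775°
Rodrigues: sinθ=0.18695, 1−cosθ=0.01763; R = I + sinθ·[k]× + (1−cosθ)·[k]×²:
    [+0.99531 +0.09133 +0.03195]
    [-0.08502 +0.98314 -0.16189]
    [-0.04619 +0.15841 +0.98629]
t = (-0.4666, 0.3175, 1.4999) m
M0: Pc = R·M0+t = (-0.55655, +0.42378, +1.52026); u = 707.0·(-0.55655)/1.52026 + 329.9 = 71.0772, v = 754.9·(+0.42378)/1.52026 + 221.8 = 432.2333
M1: Pc = R·M1+t = (-0.35848, +0.40686, +1.51107); u = 707.0·(-0.35848)/1.51107 + 329.9 = 162.1742, v = 754.9·(+0.40686)/1.51107 + 221.8 = 425.0609
M2: Pc = R·M2+t = (-0.37665, +0.21122, +1.47954); u = 707.0·(-0.37665)/1.47954 + 329.9 = 149.9153, v = 754.9·(+0.21122)/1.47954 + 221.8 = 329.5688
M3: Pc = R·M3+t = (-0.57472, +0.22814, +1.48873); u = 707.0·(-0.57472)/1.48873 + 329.9 = 56.9649, v = 754.9·(+0.22814)/1.48873 + 221.8 = 337.4828

c0=(71.08, 432.23) c1=(162.17, 425.06) c2=(149.92, 329.57) c3=(56.96, 337.48)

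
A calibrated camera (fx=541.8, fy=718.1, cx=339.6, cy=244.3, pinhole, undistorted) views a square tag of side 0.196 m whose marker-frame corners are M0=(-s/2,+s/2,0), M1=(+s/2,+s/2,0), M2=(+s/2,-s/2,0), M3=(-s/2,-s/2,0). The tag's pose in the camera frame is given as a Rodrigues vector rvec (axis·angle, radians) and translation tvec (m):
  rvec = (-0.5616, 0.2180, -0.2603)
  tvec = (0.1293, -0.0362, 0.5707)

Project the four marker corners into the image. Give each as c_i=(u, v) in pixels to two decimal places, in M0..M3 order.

Intrinsics K: fx=541.8, fy=718.1, cx=339.6, cy=244.3
Marker side s = 0.196 m; corners in marker frame (Z=0):
  M0 = (-0.0980, +0.0980, 0)
  M1 = (+0.0980, +0.0980, 0)
  M2 = (+0.0980, -0.0980, 0)
  M3 = (-0.0980, -0.0980, 0)
rvec = (-0.5616, 0.2180, -0.2603), |rvec| = θ = 0.65626 rad = 37.601°
Rodrigues: sinθ=0.61016, 1−cosθ=0.20772; R = I + sinθ·[k]× + (1−cosθ)·[k]×²:
    [+0.94440 +0.18297 +0.27319]
    [-0.30106 +0.81520 +0.49478]
    [-0.13218 -0.54952 +0.82496]
t = (0.1293, -0.0362, 0.5707) m
M0: Pc = R·M0+t = (+0.05468, +0.07319, +0.52980); u = 541.8·(+0.05468)/0.52980 + 339.6 = 395.5179, v = 718.1·(+0.07319)/0.52980 + 244.3 = 343.5082
M1: Pc = R·M1+t = (+0.23978, +0.01419, +0.50389); u = 541.8·(+0.23978)/0.50389 + 339.6 = 597.4197, v = 718.1·(+0.01419)/0.50389 + 244.3 = 264.5160
M2: Pc = R·M2+t = (+0.20392, -0.14559, +0.61160); u = 541.8·(+0.20392)/0.61160 + 339.6 = 520.2480, v = 718.1·(-0.14559)/0.61160 + 244.3 = 73.3530
M3: Pc = R·M3+t = (+0.01882, -0.08659, +0.63751); u = 541.8·(+0.01882)/0.63751 + 339.6 = 355.5932, v = 718.1·(-0.08659)/0.63751 + 244.3 = 146.7681

c0=(395.52, 343.51) c1=(597.42, 264.52) c2=(520.25, 73.35) c3=(355.59, 146.77)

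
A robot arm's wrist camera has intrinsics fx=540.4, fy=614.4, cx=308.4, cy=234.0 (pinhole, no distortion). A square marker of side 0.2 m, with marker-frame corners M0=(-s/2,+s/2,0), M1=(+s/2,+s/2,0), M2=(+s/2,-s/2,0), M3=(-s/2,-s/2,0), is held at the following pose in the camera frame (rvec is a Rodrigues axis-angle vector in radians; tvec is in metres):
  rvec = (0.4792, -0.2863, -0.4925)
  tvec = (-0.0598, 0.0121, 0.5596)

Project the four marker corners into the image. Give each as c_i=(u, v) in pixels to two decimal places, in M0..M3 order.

Intrinsics K: fx=540.4, fy=614.4, cx=308.4, cy=234.0
Marker side s = 0.2 m; corners in marker frame (Z=0):
  M0 = (-0.1000, +0.1000, 0)
  M1 = (+0.1000, +0.1000, 0)
  M2 = (+0.1000, -0.1000, 0)
  M3 = (-0.1000, -0.1000, 0)
rvec = (0.4792, -0.2863, -0.4925), |rvec| = θ = 0.74442 rad = 42.652°
Rodrigues: sinθ=0.67754, 1−cosθ=0.26452; R = I + sinθ·[k]× + (1−cosθ)·[k]×²:
    [+0.84509 +0.38277 -0.37323]
    [-0.51374 +0.77461 -0.36885]
    [+0.14793 +0.50346 +0.85126]
t = (-0.0598, 0.0121, 0.5596) m
M0: Pc = R·M0+t = (-0.10603, +0.14094, +0.59515); u = 540.4·(-0.10603)/0.59515 + 308.4 = 212.1223, v = 614.4·(+0.14094)/0.59515 + 234.0 = 379.4931
M1: Pc = R·M1+t = (+0.06299, +0.03819, +0.62474); u = 540.4·(+0.06299)/0.62474 + 308.4 = 362.8833, v = 614.4·(+0.03819)/0.62474 + 234.0 = 271.5545
M2: Pc = R·M2+t = (-0.01357, -0.11674, +0.52405); u = 540.4·(-0.01357)/0.52405 + 308.4 = 294.4091, v = 614.4·(-0.11674)/0.52405 + 234.0 = 97.1379
M3: Pc = R·M3+t = (-0.18259, -0.01399, +0.49446); u = 540.4·(-0.18259)/0.49446 + 308.4 = 108.8503, v = 614.4·(-0.01399)/0.49446 + 234.0 = 216.6209

c0=(212.12, 379.49) c1=(362.88, 271.55) c2=(294.41, 97.14) c3=(108.85, 216.62)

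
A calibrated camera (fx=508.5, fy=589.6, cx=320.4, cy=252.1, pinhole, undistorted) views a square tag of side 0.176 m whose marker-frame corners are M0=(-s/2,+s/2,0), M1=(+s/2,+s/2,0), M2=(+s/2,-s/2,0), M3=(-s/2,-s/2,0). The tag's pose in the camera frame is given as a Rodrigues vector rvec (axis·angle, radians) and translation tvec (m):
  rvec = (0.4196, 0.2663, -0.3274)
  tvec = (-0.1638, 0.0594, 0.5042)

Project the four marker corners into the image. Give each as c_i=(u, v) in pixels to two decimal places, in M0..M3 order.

Intrinsics K: fx=508.5, fy=589.6, cx=320.4, cy=252.1
Marker side s = 0.176 m; corners in marker frame (Z=0):
  M0 = (-0.0880, +0.0880, 0)
  M1 = (+0.0880, +0.0880, 0)
  M2 = (+0.0880, -0.0880, 0)
  M3 = (-0.0880, -0.0880, 0)
rvec = (0.4196, 0.2663, -0.3274), |rvec| = θ = 0.59512 rad = 34.098°
Rodrigues: sinθ=0.56061, 1−cosθ=0.17192; R = I + sinθ·[k]× + (1−cosθ)·[k]×²:
    [+0.91354 +0.36265 +0.18417]
    [-0.25417 +0.86250 -0.43759]
    [-0.31754 +0.35294 +0.88011]
t = (-0.1638, 0.0594, 0.5042) m
M0: Pc = R·M0+t = (-0.21228, +0.15767, +0.56320); u = 508.5·(-0.21228)/0.56320 + 320.4 = 128.7398, v = 589.6·(+0.15767)/0.56320 + 252.1 = 417.1574
M1: Pc = R·M1+t = (-0.05149, +0.11293, +0.50732); u = 508.5·(-0.05149)/0.50732 + 320.4 = 268.7852, v = 589.6·(+0.11293)/0.50732 + 252.1 = 383.3503
M2: Pc = R·M2+t = (-0.11532, -0.03887, +0.44520); u = 508.5·(-0.11532)/0.44520 + 320.4 = 188.6807, v = 589.6·(-0.03887)/0.44520 + 252.1 = 200.6255
M3: Pc = R·M3+t = (-0.27611, +0.00587, +0.50108); u = 508.5·(-0.27611)/0.50108 + 320.4 = 40.2085, v = 589.6·(+0.00587)/0.50108 + 252.1 = 259.0033

c0=(128.74, 417.16) c1=(268.79, 383.35) c2=(188.68, 200.63) c3=(40.21, 259.00)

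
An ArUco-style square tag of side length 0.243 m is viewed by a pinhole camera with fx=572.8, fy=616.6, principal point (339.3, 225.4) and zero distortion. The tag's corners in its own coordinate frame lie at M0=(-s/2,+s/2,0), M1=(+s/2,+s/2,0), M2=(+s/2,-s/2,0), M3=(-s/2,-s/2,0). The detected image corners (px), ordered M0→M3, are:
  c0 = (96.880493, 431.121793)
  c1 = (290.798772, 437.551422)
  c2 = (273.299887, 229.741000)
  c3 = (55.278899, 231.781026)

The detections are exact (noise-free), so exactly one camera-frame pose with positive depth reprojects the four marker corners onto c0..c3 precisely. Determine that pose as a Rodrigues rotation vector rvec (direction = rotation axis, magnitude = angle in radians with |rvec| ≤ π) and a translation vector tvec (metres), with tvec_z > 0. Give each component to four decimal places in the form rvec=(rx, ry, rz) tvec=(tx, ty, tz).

rvec=(0.3393, 0.1127, -0.0289) tvec=(-0.1838, 0.1199, 0.6518)

Intrinsics K: fx=572.8, fy=616.6, cx=339.3, cy=225.4
Marker side s = 0.243 m; corners in marker frame (Z=0):
  M0 = (-0.1215, +0.1215, 0)
  M1 = (+0.1215, +0.1215, 0)
  M2 = (+0.1215, -0.1215, 0)
  M3 = (-0.1215, -0.1215, 0)
Detected image corners:
  c0 = (96.880493, 431.121793) px
  c1 = (290.798772, 437.551422) px
  c2 = (273.299887, 229.741000) px
  c3 = (55.278899, 231.781026) px
Planar DLT: solve 8×8 A·h = b for H (H[2,2]=1):
  H  [+812.92058 +213.44088 +177.76382]
  H  [-48.64827 +1005.95929 +338.79437]
  H  [-0.17668 +0.50691 +1.00000]
B = K⁻¹H; ‖b₁‖=1.534135, ‖b₂‖=1.534135; λ = 2/(‖b₁‖+‖b₂‖) = 0.651833, sign → tz>0 ⇒ λ=+0.651833
r₁ = λ·B[:,0] = (+0.99330,-0.00933,-0.11516); r₂ = λ·B[:,1] = (+0.04716,+0.94265,+0.33042)
r₃ = r₁×r₂ = (+0.10548,-0.33364,+0.93678); SVD([r₁ r₂ r₃]) → R = UVᵀ:
  R  [+0.99330 +0.04716 +0.10548]
  R  [-0.00933 +0.94265 -0.33364]
  R  [-0.11516 +0.33042 +0.93678]
t = (-0.18382, +0.11987, +0.65183) m
tr R = 2.872737; θ = arccos((tr R − 1)/2) = 0.358659 rad = 20.550°
axis k = ((R−Rᵀ)₃₂, (R−Rᵀ)₁₃, (R−Rᵀ)₂₁) / (2 sinθ) = (+0.945912, +0.314286, -0.080470)
rvec = θ·k = (+0.339260, +0.112722, -0.028861)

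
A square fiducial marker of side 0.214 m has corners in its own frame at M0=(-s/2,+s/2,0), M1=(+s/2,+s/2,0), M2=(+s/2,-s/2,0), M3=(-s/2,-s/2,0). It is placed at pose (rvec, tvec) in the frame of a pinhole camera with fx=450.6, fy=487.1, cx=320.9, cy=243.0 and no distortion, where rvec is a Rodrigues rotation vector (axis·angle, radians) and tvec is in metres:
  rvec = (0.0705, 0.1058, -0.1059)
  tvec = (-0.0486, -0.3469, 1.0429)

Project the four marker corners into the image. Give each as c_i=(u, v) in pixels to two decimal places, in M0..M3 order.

Intrinsics K: fx=450.6, fy=487.1, cx=320.9, cy=243.0
Marker side s = 0.214 m; corners in marker frame (Z=0):
  M0 = (-0.1070, +0.1070, 0)
  M1 = (+0.1070, +0.1070, 0)
  M2 = (+0.1070, -0.1070, 0)
  M3 = (-0.1070, -0.1070, 0)
rvec = (0.0705, 0.1058, -0.1059), |rvec| = θ = 0.16547 rad = 9.480°
Rodrigues: sinθ=0.16471, 1−cosθ=0.01366; R = I + sinθ·[k]× + (1−cosθ)·[k]×²:
    [+0.98882 +0.10914 +0.10159]
    [-0.10170 +0.99193 -0.07577]
    [-0.10904 +0.06459 +0.99194]
t = (-0.0486, -0.3469, 1.0429) m
M0: Pc = R·M0+t = (-0.14273, -0.22988, +1.06148); u = 450.6·(-0.14273)/1.06148 + 320.9 = 260.3125, v = 487.1·(-0.22988)/1.06148 + 243.0 = 137.5097
M1: Pc = R·M1+t = (+0.06888, -0.25165, +1.03814); u = 450.6·(+0.06888)/1.03814 + 320.9 = 350.7977, v = 487.1·(-0.25165)/1.03814 + 243.0 = 124.9272
M2: Pc = R·M2+t = (+0.04553, -0.46392, +1.02432); u = 450.6·(+0.04553)/1.02432 + 320.9 = 340.9270, v = 487.1·(-0.46392)/1.02432 + 243.0 = 22.3913
M3: Pc = R·M3+t = (-0.16608, -0.44215, +1.04766); u = 450.6·(-0.16608)/1.04766 + 320.9 = 249.4678, v = 487.1·(-0.44215)/1.04766 + 243.0 = 37.4236

c0=(260.31, 137.51) c1=(350.80, 124.93) c2=(340.93, 22.39) c3=(249.47, 37.42)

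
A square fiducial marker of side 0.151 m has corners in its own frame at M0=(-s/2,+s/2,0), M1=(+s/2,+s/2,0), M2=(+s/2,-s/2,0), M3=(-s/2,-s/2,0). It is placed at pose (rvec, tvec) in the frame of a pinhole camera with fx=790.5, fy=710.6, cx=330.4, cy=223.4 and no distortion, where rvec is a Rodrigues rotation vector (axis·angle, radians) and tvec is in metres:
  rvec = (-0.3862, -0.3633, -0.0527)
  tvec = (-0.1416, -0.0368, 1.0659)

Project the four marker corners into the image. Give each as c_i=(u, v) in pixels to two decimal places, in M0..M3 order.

c0=(171.69, 245.67) c1=(284.33, 246.39) c2=(273.91, 156.57) c3=(166.46, 151.36)

Intrinsics K: fx=790.5, fy=710.6, cx=330.4, cy=223.4
Marker side s = 0.151 m; corners in marker frame (Z=0):
  M0 = (-0.0755, +0.0755, 0)
  M1 = (+0.0755, +0.0755, 0)
  M2 = (+0.0755, -0.0755, 0)
  M3 = (-0.0755, -0.0755, 0)
rvec = (-0.3862, -0.3633, -0.0527), |rvec| = θ = 0.53284 rad = 30.529°
Rodrigues: sinθ=0.50798, 1−cosθ=0.13863; R = I + sinθ·[k]× + (1−cosθ)·[k]×²:
    [+0.93420 +0.11875 -0.33641]
    [+0.01827 +0.92582 +0.37753]
    [+0.35629 -0.35883 +0.86273]
t = (-0.1416, -0.0368, 1.0659) m
M0: Pc = R·M0+t = (-0.20317, +0.03172, +1.01191); u = 790.5·(-0.20317)/1.01191 + 330.4 = 171.6871, v = 710.6·(+0.03172)/1.01191 + 223.4 = 245.6749
M1: Pc = R·M1+t = (-0.06210, +0.03448, +1.06571); u = 790.5·(-0.06210)/1.06571 + 330.4 = 284.3349, v = 710.6·(+0.03448)/1.06571 + 223.4 = 246.3897
M2: Pc = R·M2+t = (-0.08003, -0.10532, +1.11989); u = 790.5·(-0.08003)/1.11989 + 330.4 = 273.9064, v = 710.6·(-0.10532)/1.11989 + 223.4 = 156.5718
M3: Pc = R·M3+t = (-0.22110, -0.10808, +1.06609); u = 790.5·(-0.22110)/1.06609 + 330.4 = 166.4577, v = 710.6·(-0.10808)/1.06609 + 223.4 = 151.3608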